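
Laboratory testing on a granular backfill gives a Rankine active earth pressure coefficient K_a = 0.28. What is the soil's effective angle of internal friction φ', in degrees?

K_a = tan²(45° − φ/2) ⇒ 45° − φ/2 = arctan(√0.28) = 27.89°.
φ = 2(45° − 27.89°) = 34.23°.

34.2°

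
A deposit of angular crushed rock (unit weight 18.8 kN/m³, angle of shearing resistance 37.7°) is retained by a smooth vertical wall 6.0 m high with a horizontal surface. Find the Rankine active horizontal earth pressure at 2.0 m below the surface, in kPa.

K_a = (1 − sin φ)/(1 + sin φ) = 0.2411.
σ_h = K_a γ z = 0.2411 × 18.8 × 2.0 = 9.064 kPa.

9.06 kPa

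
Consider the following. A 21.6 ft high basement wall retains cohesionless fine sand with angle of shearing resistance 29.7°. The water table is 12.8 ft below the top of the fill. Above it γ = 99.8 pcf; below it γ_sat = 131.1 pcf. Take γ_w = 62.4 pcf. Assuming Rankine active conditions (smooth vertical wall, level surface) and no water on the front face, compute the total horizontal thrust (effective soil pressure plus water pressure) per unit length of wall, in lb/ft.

9860 lb/ft

K_a = tan²(45° − φ/2) = 0.3374.
γ' = 131.1 − 62.4 = 68.70 pcf. Depth below WT = 8.8 ft.
σ'_h at WT = K_a γ d_w = 431.0 psf; at base = 431.0 + K_a γ' × 8.8 = 635.0 psf.
P₁ (0–12.8 ft) = ½×431.0×12.8 = 2758. P₂ (12.8–21.6 ft) = ½(431.0+635.0)×8.8 = 4690.
P_w = ½ γ_w h₂² = 0.5×62.4×8.8² = 2416. Total = 2758+4690+2416 = 9865 lb/ft.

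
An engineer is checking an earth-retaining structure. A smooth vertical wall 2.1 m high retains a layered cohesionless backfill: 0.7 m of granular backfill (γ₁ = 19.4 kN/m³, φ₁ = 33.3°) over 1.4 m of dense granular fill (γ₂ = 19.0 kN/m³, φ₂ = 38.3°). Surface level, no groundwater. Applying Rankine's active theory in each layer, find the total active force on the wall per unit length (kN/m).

K_a1 = tan²(45°−33.3°/2) = 0.2911; K_a2 = tan²(45°−38.3°/2) = 0.2347.
Layer 1: σ at base = K_a1 γ₁ h₁ = 3.954 kPa; P₁ = ½×3.954×0.7 = 1.384.
Layer 2: σ_v at top = γ₁h₁ = 13.58; σ_h top = K_a2×13.58 = 3.188; σ_h base = K_a2×(13.58+19.0×1.4) = 9.432.
P₂ = ½(3.188+9.432)×1.4 = 8.834. Total P_a = 1.384+8.834 = 10.22 kN/m.

10.2 kN/m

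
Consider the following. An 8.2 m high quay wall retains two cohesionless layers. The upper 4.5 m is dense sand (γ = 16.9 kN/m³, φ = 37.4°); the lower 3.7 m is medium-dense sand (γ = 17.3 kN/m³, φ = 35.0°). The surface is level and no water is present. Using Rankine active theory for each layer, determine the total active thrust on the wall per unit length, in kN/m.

K_a1 = tan²(45°−37.4°/2) = 0.2443; K_a2 = tan²(45°−35.0°/2) = 0.2710.
Layer 1: σ at base = K_a1 γ₁ h₁ = 18.58 kPa; P₁ = ½×18.58×4.5 = 41.80.
Layer 2: σ_v at top = γ₁h₁ = 76.05; σ_h top = K_a2×76.05 = 20.61; σ_h base = K_a2×(76.05+17.3×3.7) = 37.95.
P₂ = ½(20.61+37.95)×3.7 = 108.3. Total P_a = 41.80+108.3 = 150.1 kN/m.

150 kN/m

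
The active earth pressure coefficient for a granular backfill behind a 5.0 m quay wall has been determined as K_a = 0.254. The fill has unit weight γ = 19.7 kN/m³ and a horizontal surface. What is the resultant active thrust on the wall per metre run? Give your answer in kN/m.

62.5 kN/m

P = ½ K_a γ H² = 0.5 × 0.254 × 19.7 × 5.0² = 62.55 kN/m.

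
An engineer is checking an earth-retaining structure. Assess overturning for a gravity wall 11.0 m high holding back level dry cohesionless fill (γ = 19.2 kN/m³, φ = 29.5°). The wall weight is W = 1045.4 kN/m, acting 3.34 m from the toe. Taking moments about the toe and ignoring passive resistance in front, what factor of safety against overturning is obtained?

2.41

K_a = tan²(45° − 29.5°/2) = 0.3401.
P_a = ½K_aγH² = 0.5×0.3401×19.2×11.0² = 395.1 kN/m, acting at H/3 = 3.667 m above the base.
Overturning moment M_o = P_a × H/3 = 395.1 × 3.667 = 1449.
Resisting moment M_r = W × 3.34 = 1045.4 × 3.34 = 3492.
FS_overturning = M_r/M_o = 3492/1449 = 2.410.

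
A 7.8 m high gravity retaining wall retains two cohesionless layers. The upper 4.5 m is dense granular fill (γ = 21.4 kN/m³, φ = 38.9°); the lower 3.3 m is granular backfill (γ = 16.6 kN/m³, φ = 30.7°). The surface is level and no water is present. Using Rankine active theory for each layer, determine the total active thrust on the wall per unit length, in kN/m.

182 kN/m

K_a1 = tan²(45°−38.9°/2) = 0.2285; K_a2 = tan²(45°−30.7°/2) = 0.3240.
Layer 1: σ at base = K_a1 γ₁ h₁ = 22.01 kPa; P₁ = ½×22.01×4.5 = 49.52.
Layer 2: σ_v at top = γ₁h₁ = 96.30; σ_h top = K_a2×96.30 = 31.20; σ_h base = K_a2×(96.30+16.6×3.3) = 48.95.
P₂ = ½(31.20+48.95)×3.3 = 132.3. Total P_a = 49.52+132.3 = 181.8 kN/m.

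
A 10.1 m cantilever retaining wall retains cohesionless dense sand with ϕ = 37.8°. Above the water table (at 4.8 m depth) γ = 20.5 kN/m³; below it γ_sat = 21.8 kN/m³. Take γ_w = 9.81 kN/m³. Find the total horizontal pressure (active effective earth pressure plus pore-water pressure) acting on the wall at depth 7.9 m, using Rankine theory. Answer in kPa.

K_a = (1 − sin φ)/(1 + sin φ) = 0.2400.
γ' = 21.8 − 9.81 = 11.99 kN/m³.
Effective vertical stress at 7.9 m: σ'_v = 20.5×4.8 + 11.99×3.10 = 135.6 kPa.
σ'_h = K_a σ'_v = 0.2400 × 135.6 = 32.54 kPa; u = γ_w × 3.10 = 30.41 kPa.
Total σ_h = 32.54 + 30.41 = 62.95 kPa.

62.9 kPa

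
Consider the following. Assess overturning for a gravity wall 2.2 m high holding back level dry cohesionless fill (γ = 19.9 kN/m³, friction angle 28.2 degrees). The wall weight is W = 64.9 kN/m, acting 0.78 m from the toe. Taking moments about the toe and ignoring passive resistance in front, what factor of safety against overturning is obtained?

K_a = tan²(45° − 28.2°/2) = 0.3582.
P_a = ½K_aγH² = 0.5×0.3582×19.9×2.2² = 17.25 kN/m, acting at H/3 = 0.7333 m above the base.
Overturning moment M_o = P_a × H/3 = 17.25 × 0.7333 = 12.65.
Resisting moment M_r = W × 0.78 = 64.9 × 0.78 = 50.62.
FS_overturning = M_r/M_o = 50.62/12.65 = 4.002.

4.00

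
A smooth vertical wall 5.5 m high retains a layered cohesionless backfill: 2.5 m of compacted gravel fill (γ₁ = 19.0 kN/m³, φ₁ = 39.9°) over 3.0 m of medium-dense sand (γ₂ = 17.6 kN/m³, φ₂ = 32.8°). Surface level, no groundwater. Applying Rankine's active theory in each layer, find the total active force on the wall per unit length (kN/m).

78.9 kN/m

K_a1 = tan²(45°−39.9°/2) = 0.2184; K_a2 = tan²(45°−32.8°/2) = 0.2973.
Layer 1: σ at base = K_a1 γ₁ h₁ = 10.38 kPa; P₁ = ½×10.38×2.5 = 12.97.
Layer 2: σ_v at top = γ₁h₁ = 47.50; σ_h top = K_a2×47.50 = 14.12; σ_h base = K_a2×(47.50+17.6×3.0) = 29.82.
P₂ = ½(14.12+29.82)×3.0 = 65.90. Total P_a = 12.97+65.90 = 78.87 kN/m.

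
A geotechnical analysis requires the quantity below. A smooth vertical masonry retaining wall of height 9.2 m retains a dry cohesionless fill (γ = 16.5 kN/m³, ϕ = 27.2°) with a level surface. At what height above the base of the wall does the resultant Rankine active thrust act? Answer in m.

3.07 m

K_a = 0.3726.
The pressure distribution is triangular, so the resultant acts at H/3 above the base = 9.2/3 = 3.067 m.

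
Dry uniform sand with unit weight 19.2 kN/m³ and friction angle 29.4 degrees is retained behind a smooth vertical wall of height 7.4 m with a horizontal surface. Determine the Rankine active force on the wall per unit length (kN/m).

180 kN/m

K_a = tan²(45° − φ/2) = 0.3415.
P_a = ½ K_a γ H² = 0.5 × 0.3415 × 19.2 × 7.4² = 179.5 kN/m.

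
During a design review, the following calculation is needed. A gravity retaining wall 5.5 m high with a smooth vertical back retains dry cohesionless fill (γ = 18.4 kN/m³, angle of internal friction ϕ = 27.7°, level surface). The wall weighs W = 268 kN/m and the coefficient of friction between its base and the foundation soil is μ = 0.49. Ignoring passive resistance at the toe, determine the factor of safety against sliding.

1.29

K_a = tan²(45° − 27.7°/2) = 0.3653.
P_a = ½K_aγH² = 0.5×0.3653×18.4×5.5² = 101.7 kN/m, acting at H/3 = 1.833 m above the base.
FS_sliding = μW / P_a = 0.49×268 / 101.7 = 1.292.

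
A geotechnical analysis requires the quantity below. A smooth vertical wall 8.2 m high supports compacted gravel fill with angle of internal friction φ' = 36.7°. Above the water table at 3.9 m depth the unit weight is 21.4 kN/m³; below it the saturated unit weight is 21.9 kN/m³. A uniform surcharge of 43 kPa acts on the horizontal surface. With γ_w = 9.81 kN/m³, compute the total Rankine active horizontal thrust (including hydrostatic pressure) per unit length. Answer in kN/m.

K_a = tan²(45° − φ/2) = 0.2519.
γ' = 21.9 − 9.81 = 12.09 kN/m³. h₂ = H − d_w = 4.3 m.
σ'_h: at surface K_a·q = 10.83; at WT K_a(q+γd_w) = 31.85; at base K_a(q+γd_w+γ'h₂) = 44.94 kPa.
P₁ = ½(10.83+31.85)×3.9 = 83.23; P₂ = ½(31.85+44.94)×4.3 = 165.1; P_w = ½γ_w h₂² = 90.69.
Total = 83.23+165.1+90.69 = 339.0 kN/m.

339 kN/m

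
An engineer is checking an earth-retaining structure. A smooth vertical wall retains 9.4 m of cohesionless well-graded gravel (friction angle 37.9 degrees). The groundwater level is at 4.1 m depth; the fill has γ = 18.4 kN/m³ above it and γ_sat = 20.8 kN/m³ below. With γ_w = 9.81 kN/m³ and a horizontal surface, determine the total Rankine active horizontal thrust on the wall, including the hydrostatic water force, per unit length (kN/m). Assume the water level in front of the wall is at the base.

307 kN/m

K_a = tan²(45° − φ/2) = 0.2389.
γ' = 20.8 − 9.81 = 10.99 kN/m³. Depth below WT = 5.3 m.
σ'_h at WT = K_a γ d_w = 18.03 kPa; at base = 18.03 + K_a γ' × 5.3 = 31.94 kPa.
P₁ (0–4.1 m) = ½×18.03×4.1 = 36.95. P₂ (4.1–9.4 m) = ½(18.03+31.94)×5.3 = 132.4.
P_w = ½ γ_w h₂² = 0.5×9.81×5.3² = 137.8. Total = 36.95+132.4+137.8 = 307.2 kN/m.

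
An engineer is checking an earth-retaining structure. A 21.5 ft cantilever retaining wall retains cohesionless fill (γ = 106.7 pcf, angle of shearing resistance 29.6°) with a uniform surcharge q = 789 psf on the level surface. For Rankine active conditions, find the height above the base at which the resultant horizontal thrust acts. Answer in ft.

K_a = 0.3387.
Triangular part P₁ = ½K_aγH² = 8354 at H/3 = 7.167 ft; rectangular part P₂ = K_a q H = 5746 at H/2 = 10.75 ft.
ȳ = (P₁·7.167 + P₂·10.75)/(P₁+P₂) = 8.627 ft.

8.63 ft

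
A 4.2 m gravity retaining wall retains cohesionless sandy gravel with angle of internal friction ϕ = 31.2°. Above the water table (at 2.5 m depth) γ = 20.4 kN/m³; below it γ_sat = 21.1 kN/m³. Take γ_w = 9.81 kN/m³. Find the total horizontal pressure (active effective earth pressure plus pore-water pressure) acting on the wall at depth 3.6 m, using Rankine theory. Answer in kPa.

K_a = (1 − sin φ)/(1 + sin φ) = 0.3175.
γ' = 21.1 − 9.81 = 11.29 kN/m³.
Effective vertical stress at 3.6 m: σ'_v = 20.4×2.5 + 11.29×1.10 = 63.42 kPa.
σ'_h = K_a σ'_v = 0.3175 × 63.42 = 20.14 kPa; u = γ_w × 1.10 = 10.79 kPa.
Total σ_h = 20.14 + 10.79 = 30.93 kPa.

30.9 kPa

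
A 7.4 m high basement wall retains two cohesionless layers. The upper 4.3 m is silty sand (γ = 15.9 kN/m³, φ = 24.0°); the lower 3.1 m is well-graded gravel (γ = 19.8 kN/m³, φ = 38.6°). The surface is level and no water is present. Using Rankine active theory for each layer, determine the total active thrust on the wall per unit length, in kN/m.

133 kN/m

K_a1 = tan²(45°−24.0°/2) = 0.4217; K_a2 = tan²(45°−38.6°/2) = 0.2316.
Layer 1: σ at base = K_a1 γ₁ h₁ = 28.83 kPa; P₁ = ½×28.83×4.3 = 61.99.
Layer 2: σ_v at top = γ₁h₁ = 68.37; σ_h top = K_a2×68.37 = 15.84; σ_h base = K_a2×(68.37+19.8×3.1) = 30.05.
P₂ = ½(15.84+30.05)×3.1 = 71.13. Total P_a = 61.99+71.13 = 133.1 kN/m.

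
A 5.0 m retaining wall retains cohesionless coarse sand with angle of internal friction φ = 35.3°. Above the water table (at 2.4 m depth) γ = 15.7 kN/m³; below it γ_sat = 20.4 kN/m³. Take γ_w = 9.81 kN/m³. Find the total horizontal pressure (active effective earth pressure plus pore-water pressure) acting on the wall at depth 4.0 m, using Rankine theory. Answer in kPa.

30.3 kPa

K_a = (1 − sin φ)/(1 + sin φ) = 0.2675.
γ' = 20.4 − 9.81 = 10.59 kN/m³.
Effective vertical stress at 4.0 m: σ'_v = 15.7×2.4 + 10.59×1.60 = 54.62 kPa.
σ'_h = K_a σ'_v = 0.2675 × 54.62 = 14.61 kPa; u = γ_w × 1.60 = 15.70 kPa.
Total σ_h = 14.61 + 15.70 = 30.31 kPa.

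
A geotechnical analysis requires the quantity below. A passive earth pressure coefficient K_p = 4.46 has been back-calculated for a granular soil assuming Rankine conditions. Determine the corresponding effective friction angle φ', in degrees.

39.3°

K_p = (1+sin φ)/(1−sin φ) ⇒ sin φ = (K_p − 1)/(K_p + 1) = 0.6337.
φ = arcsin(0.6337) = 39.32°.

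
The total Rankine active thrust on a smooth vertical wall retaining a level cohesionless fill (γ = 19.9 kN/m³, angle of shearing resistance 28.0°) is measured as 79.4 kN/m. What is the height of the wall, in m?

K_a = 0.3610. P_a = ½ K_a γ H² ⇒ H = √(2P_a/(K_a γ)).
H = √(2×79.4/(0.3610×19.9)) = 4.701 m.

4.70 m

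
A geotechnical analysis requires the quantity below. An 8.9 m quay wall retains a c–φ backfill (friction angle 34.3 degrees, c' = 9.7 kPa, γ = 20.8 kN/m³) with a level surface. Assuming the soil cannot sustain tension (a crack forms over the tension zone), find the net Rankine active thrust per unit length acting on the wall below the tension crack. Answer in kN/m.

K_a = 0.2792; √K_a = 0.5284.
Tension-crack depth z_c = 2c/(γ√K_a) = 2×9.7/(20.8×0.5284) = 1.765 m.
σ_a at base = K_a γ H − 2c√K_a = 0.2792×20.8×8.9 − 2×9.7×0.5284 = 41.43 kPa.
P_a = ½ × 41.43 × (H − z_c) = 0.5×41.43×7.135 = 147.8 kN/m.

148 kN/m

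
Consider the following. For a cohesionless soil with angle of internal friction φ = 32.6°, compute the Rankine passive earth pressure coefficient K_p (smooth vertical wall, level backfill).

3.34

K_p = (1 + sin φ)/(1 − sin φ) = tan²(45° + 32.6°/2) = 3.336.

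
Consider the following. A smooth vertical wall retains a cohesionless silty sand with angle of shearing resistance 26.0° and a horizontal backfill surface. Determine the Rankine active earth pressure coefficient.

K_a = (1 − sin φ)/(1 + sin φ) = (1 − sin 26.0°)/(1 + sin 26.0°) = 0.3905.

0.390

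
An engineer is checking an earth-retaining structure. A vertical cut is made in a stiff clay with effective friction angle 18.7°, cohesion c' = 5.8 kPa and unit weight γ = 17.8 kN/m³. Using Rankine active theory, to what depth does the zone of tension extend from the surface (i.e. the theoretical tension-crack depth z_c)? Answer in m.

K_a = tan²(45° − 18.7°/2) = 0.5144; √K_a = 0.7173.
The active pressure is zero where K_a γ z = 2c√K_a, so z_c = 2c/(γ√K_a) = 2×5.8/(17.8×0.7173) = 0.9086 m.

0.909 m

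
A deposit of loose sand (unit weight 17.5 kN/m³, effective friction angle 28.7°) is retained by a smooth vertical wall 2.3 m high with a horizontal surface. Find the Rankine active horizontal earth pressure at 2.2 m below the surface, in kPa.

13.5 kPa

K_a = (1 − sin φ)/(1 + sin φ) = 0.3511.
σ_h = K_a γ z = 0.3511 × 17.5 × 2.2 = 13.52 kPa.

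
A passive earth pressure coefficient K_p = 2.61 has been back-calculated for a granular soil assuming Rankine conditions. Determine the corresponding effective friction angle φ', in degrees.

K_p = (1+sin φ)/(1−sin φ) ⇒ sin φ = (K_p − 1)/(K_p + 1) = 0.4460.
φ = arcsin(0.4460) = 26.49°.

26.5°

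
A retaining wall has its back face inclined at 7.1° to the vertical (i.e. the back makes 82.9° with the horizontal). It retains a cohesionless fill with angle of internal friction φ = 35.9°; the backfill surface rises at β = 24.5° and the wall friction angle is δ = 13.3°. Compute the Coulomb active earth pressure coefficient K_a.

0.419

K_a = sin²(α+φ) / [sin²α · sin(α−δ) · (1 + √{sin(φ+δ)sin(φ−β) / (sin(α−δ)sin(α+β))})²].
With α = 82.9°, φ = 35.9°, δ = 13.3°, β = 24.5°: K_a = 0.4191.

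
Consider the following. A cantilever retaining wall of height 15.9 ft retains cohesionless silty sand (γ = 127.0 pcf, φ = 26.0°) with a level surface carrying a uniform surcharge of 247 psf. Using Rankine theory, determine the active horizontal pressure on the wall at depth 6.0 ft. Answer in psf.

K_a = (1 − sin φ)/(1 + sin φ) = 0.3905.
σ_v = γz + q = 127.0 × 6.0 + 247 = 1009 psf.
σ_h = K_a σ_v = 0.3905 × 1009 = 394.0 psf.

394 psf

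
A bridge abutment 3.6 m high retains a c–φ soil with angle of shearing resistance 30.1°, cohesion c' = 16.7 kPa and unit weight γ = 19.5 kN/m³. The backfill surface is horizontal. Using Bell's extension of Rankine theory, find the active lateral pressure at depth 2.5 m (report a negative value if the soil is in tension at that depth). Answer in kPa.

-3.06 kPa

K_a = (1 − sin φ)/(1 + sin φ) = 0.3320.
σ_a = K_a γ z − 2c√K_a = 0.3320×19.5×2.5 − 2×16.7×0.5762 = -3.060 kPa.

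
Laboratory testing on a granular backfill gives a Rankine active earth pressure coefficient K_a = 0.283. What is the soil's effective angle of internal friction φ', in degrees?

34.0°

K_a = tan²(45° − φ/2) ⇒ 45° − φ/2 = arctan(√0.283) = 28.01°.
φ = 2(45° − 28.01°) = 33.98°.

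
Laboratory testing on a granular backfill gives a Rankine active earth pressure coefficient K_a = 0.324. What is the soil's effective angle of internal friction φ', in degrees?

30.7°

K_a = tan²(45° − φ/2) ⇒ 45° − φ/2 = arctan(√0.324) = 29.65°.
φ = 2(45° − 29.65°) = 30.70°.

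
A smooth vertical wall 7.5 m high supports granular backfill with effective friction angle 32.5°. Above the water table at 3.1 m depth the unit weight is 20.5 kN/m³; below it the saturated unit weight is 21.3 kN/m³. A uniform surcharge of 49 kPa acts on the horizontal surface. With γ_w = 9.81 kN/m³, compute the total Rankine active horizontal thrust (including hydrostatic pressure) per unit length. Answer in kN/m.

353 kN/m

K_a = tan²(45° − φ/2) = 0.3010.
γ' = 21.3 − 9.81 = 11.49 kN/m³. h₂ = H − d_w = 4.4 m.
σ'_h: at surface K_a·q = 14.75; at WT K_a(q+γd_w) = 33.88; at base K_a(q+γd_w+γ'h₂) = 49.09 kPa.
P₁ = ½(14.75+33.88)×3.1 = 75.37; P₂ = ½(33.88+49.09)×4.4 = 182.5; P_w = ½γ_w h₂² = 94.96.
Total = 75.37+182.5+94.96 = 352.9 kN/m.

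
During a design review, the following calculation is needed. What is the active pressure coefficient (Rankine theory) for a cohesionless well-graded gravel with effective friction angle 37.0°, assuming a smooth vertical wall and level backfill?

0.249

K_a = tan²(45° − φ/2) = tan²(26.50°) = 0.2486.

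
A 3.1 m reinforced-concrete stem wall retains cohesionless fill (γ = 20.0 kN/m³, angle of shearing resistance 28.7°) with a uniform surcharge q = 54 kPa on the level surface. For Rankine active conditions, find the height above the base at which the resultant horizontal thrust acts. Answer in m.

1.36 m

K_a = 0.3511.
Triangular part P₁ = ½K_aγH² = 33.75 at H/3 = 1.033 m; rectangular part P₂ = K_a q H = 58.78 at H/2 = 1.550 m.
ȳ = (P₁·1.033 + P₂·1.550)/(P₁+P₂) = 1.362 m.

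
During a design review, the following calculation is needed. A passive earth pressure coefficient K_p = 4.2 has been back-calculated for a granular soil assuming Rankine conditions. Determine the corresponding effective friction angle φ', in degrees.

K_p = (1+sin φ)/(1−sin φ) ⇒ sin φ = (K_p − 1)/(K_p + 1) = 0.6154.
φ = arcsin(0.6154) = 37.98°.

38.0°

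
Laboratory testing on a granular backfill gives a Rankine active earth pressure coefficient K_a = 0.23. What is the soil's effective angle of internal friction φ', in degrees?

38.8°

K_a = tan²(45° − φ/2) ⇒ 45° − φ/2 = arctan(√0.23) = 25.62°.
φ = 2(45° − 25.62°) = 38.76°.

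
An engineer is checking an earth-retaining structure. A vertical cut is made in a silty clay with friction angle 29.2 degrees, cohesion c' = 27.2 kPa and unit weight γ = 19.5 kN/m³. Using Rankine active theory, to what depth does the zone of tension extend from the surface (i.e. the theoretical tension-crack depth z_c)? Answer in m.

K_a = tan²(45° − 29.2°/2) = 0.3442; √K_a = 0.5867.
The active pressure is zero where K_a γ z = 2c√K_a, so z_c = 2c/(γ√K_a) = 2×27.2/(19.5×0.5867) = 4.755 m.

4.76 m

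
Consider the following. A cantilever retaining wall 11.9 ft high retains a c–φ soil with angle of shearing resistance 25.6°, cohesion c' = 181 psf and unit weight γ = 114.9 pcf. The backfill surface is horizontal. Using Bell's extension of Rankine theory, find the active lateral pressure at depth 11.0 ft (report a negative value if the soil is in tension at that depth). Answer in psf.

K_a = (1 − sin φ)/(1 + sin φ) = 0.3966.
σ_a = K_a γ z − 2c√K_a = 0.3966×114.9×11.0 − 2×181×0.6297 = 273.3 psf.

273 psf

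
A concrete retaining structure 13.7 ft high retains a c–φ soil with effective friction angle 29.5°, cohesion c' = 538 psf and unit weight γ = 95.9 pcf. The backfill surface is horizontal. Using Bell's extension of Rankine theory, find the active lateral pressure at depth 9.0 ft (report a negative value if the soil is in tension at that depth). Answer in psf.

K_a = (1 − sin φ)/(1 + sin φ) = 0.3401.
σ_a = K_a γ z − 2c√K_a = 0.3401×95.9×9.0 − 2×538×0.5832 = -334.0 psf.

-334 psf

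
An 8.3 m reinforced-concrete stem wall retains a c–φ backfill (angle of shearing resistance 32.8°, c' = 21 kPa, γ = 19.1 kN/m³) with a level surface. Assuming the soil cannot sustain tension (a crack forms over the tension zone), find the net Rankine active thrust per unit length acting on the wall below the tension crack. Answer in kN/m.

51.7 kN/m

K_a = 0.2973; √K_a = 0.5452.
Tension-crack depth z_c = 2c/(γ√K_a) = 2×21/(19.1×0.5452) = 4.033 m.
σ_a at base = K_a γ H − 2c√K_a = 0.2973×19.1×8.3 − 2×21×0.5452 = 24.23 kPa.
P_a = ½ × 24.23 × (H − z_c) = 0.5×24.23×4.267 = 51.68 kN/m.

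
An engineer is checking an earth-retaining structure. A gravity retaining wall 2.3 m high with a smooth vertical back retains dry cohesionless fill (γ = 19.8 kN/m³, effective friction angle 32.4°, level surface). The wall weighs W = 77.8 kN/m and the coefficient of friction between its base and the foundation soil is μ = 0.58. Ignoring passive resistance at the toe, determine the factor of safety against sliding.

K_a = tan²(45° − 32.4°/2) = 0.3022.
P_a = ½K_aγH² = 0.5×0.3022×19.8×2.3² = 15.83 kN/m, acting at H/3 = 0.7667 m above the base.
FS_sliding = μW / P_a = 0.58×77.8 / 15.83 = 2.851.

2.85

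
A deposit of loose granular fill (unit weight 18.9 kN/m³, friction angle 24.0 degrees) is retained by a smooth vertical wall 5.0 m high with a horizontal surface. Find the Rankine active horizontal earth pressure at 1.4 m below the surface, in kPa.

K_a = (1 − sin φ)/(1 + sin φ) = 0.4217.
σ_h = K_a γ z = 0.4217 × 18.9 × 1.4 = 11.16 kPa.

11.2 kPa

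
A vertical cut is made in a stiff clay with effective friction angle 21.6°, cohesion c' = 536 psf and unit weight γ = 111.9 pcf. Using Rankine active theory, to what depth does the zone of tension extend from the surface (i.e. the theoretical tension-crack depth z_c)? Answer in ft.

14.1 ft

K_a = tan²(45° − 21.6°/2) = 0.4619; √K_a = 0.6796.
The active pressure is zero where K_a γ z = 2c√K_a, so z_c = 2c/(γ√K_a) = 2×536/(111.9×0.6796) = 14.10 ft.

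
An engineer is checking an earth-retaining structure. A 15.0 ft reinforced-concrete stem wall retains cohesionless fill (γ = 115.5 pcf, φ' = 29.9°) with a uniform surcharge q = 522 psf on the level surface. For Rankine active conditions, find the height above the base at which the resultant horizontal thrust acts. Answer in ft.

5.94 ft

K_a = 0.3347.
Triangular part P₁ = ½K_aγH² = 4349 at H/3 = 5.000 ft; rectangular part P₂ = K_a q H = 2621 at H/2 = 7.500 ft.
ȳ = (P₁·5.000 + P₂·7.500)/(P₁+P₂) = 5.940 ft.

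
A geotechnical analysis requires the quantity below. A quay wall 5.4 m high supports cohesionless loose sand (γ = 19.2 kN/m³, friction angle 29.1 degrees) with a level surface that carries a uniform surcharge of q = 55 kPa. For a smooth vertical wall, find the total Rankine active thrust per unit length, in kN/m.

K_a = tan²(45° − φ/2) = 0.3456.
Soil triangle: ½ K_a γ H² = 0.5×0.3456×19.2×5.4² = 96.74 kN/m.
Surcharge rectangle: K_a q H = 0.3456×55×5.4 = 102.6 kN/m.
Total = 96.74 + 102.6 = 199.4 kN/m.

199 kN/m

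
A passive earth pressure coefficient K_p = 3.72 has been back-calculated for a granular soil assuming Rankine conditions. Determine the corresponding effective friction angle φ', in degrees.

K_p = (1+sin φ)/(1−sin φ) ⇒ sin φ = (K_p − 1)/(K_p + 1) = 0.5763.
φ = arcsin(0.5763) = 35.19°.

35.2°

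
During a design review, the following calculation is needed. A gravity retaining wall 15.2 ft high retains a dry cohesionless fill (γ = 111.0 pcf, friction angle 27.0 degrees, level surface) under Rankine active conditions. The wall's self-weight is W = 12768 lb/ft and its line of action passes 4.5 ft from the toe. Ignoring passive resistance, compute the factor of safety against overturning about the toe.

2.36

K_a = tan²(45° − 27.0°/2) = 0.3755.
P_a = ½K_aγH² = 0.5×0.3755×111.0×15.2² = 4815 lb/ft, acting at H/3 = 5.067 ft above the base.
Overturning moment M_o = P_a × H/3 = 4815 × 5.067 = 24400.
Resisting moment M_r = W × 4.5 = 12768 × 4.5 = 57460.
FS_overturning = M_r/M_o = 57460/24400 = 2.355.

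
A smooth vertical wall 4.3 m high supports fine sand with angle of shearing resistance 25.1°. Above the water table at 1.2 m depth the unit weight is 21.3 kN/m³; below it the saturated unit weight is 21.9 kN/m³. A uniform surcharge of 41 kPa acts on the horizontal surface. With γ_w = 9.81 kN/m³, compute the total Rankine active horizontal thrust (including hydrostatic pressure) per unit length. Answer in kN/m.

180 kN/m

K_a = tan²(45° − φ/2) = 0.4043.
γ' = 21.9 − 9.81 = 12.09 kN/m³. h₂ = H − d_w = 3.1 m.
σ'_h: at surface K_a·q = 16.58; at WT K_a(q+γd_w) = 26.91; at base K_a(q+γd_w+γ'h₂) = 42.06 kPa.
P₁ = ½(16.58+26.91)×1.2 = 26.09; P₂ = ½(26.91+42.06)×3.1 = 106.9; P_w = ½γ_w h₂² = 47.14.
Total = 26.09+106.9+47.14 = 180.1 kN/m.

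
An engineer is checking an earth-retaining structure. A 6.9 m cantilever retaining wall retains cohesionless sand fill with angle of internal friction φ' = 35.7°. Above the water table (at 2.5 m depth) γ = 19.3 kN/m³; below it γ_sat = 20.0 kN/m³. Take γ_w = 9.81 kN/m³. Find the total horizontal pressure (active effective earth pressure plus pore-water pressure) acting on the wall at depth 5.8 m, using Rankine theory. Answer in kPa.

53.9 kPa

K_a = (1 − sin φ)/(1 + sin φ) = 0.2630.
γ' = 20.0 − 9.81 = 10.19 kN/m³.
Effective vertical stress at 5.8 m: σ'_v = 19.3×2.5 + 10.19×3.30 = 81.88 kPa.
σ'_h = K_a σ'_v = 0.2630 × 81.88 = 21.53 kPa; u = γ_w × 3.30 = 32.37 kPa.
Total σ_h = 21.53 + 32.37 = 53.91 kPa.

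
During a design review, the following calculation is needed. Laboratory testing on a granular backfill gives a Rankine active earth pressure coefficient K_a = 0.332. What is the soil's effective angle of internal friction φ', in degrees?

30.1°

K_a = tan²(45° − φ/2) ⇒ 45° − φ/2 = arctan(√0.332) = 29.95°.
φ = 2(45° − 29.95°) = 30.10°.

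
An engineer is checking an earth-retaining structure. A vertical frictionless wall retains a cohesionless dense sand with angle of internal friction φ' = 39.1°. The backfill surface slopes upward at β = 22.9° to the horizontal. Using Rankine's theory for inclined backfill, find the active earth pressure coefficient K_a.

0.276

K_a = cos β · (cos β − √(cos²β − cos²φ)) / (cos β + √(cos²β − cos²φ)).
cos β = 0.9212, cos φ = 0.7760, √(cos²β − cos²φ) = 0.4963.
K_a = 0.9212 × (0.9212 − 0.4963)/(0.9212 + 0.4963) = 0.2761.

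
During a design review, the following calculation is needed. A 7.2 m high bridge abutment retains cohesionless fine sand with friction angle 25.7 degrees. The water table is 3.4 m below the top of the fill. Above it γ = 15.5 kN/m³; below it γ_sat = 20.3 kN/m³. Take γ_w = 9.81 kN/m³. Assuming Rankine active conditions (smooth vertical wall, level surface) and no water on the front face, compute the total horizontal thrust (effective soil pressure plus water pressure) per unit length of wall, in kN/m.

215 kN/m

K_a = tan²(45° − φ/2) = 0.3950.
γ' = 20.3 − 9.81 = 10.49 kN/m³. Depth below WT = 3.8 m.
σ'_h at WT = K_a γ d_w = 20.82 kPa; at base = 20.82 + K_a γ' × 3.8 = 36.56 kPa.
P₁ (0–3.4 m) = ½×20.82×3.4 = 35.39. P₂ (3.4–7.2 m) = ½(20.82+36.56)×3.8 = 109.0.
P_w = ½ γ_w h₂² = 0.5×9.81×3.8² = 70.83. Total = 35.39+109.0+70.83 = 215.2 kN/m.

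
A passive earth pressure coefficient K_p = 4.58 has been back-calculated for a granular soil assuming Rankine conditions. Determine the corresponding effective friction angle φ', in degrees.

39.9°

K_p = (1+sin φ)/(1−sin φ) ⇒ sin φ = (K_p − 1)/(K_p + 1) = 0.6416.
φ = arcsin(0.6416) = 39.91°.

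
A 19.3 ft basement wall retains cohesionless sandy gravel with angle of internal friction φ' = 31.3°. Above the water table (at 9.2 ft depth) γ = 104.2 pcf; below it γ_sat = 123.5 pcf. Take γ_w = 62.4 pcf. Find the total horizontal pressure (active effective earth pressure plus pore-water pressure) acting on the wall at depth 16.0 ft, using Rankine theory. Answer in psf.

859 psf

K_a = (1 − sin φ)/(1 + sin φ) = 0.3162.
γ' = 123.5 − 62.4 = 61.10 pcf.
Effective vertical stress at 16.0 ft: σ'_v = 104.2×9.2 + 61.10×6.80 = 1374 psf.
σ'_h = K_a σ'_v = 0.3162 × 1374 = 434.5 psf; u = γ_w × 6.80 = 424.3 psf.
Total σ_h = 434.5 + 424.3 = 858.8 psf.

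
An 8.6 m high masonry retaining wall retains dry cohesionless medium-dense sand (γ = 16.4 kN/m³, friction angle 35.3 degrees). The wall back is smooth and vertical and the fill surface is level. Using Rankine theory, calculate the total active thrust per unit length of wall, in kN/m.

K_a = tan²(45° − φ/2) = 0.2675.
P_a = ½ K_a γ H² = 0.5 × 0.2675 × 16.4 × 8.6² = 162.3 kN/m.

162 kN/m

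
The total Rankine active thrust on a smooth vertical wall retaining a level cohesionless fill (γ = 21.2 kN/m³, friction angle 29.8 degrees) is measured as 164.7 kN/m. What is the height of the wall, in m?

K_a = 0.3360. P_a = ½ K_a γ H² ⇒ H = √(2P_a/(K_a γ)).
H = √(2×164.7/(0.3360×21.2)) = 6.800 m.

6.80 m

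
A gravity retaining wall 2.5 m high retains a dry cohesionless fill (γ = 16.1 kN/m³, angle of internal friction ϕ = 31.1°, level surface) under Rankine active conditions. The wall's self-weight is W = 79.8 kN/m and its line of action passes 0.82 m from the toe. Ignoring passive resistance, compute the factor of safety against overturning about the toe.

K_a = tan²(45° − 31.1°/2) = 0.3188.
P_a = ½K_aγH² = 0.5×0.3188×16.1×2.5² = 16.04 kN/m, acting at H/3 = 0.8333 m above the base.
Overturning moment M_o = P_a × H/3 = 16.04 × 0.8333 = 13.37.
Resisting moment M_r = W × 0.82 = 79.8 × 0.82 = 65.44.
FS_overturning = M_r/M_o = 65.44/13.37 = 4.896.

4.90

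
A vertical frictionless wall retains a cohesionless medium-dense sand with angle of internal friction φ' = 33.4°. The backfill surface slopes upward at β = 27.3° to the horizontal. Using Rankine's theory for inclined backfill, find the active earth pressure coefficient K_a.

0.435

K_a = cos β · (cos β − √(cos²β − cos²φ)) / (cos β + √(cos²β − cos²φ)).
cos β = 0.8886, cos φ = 0.8348, √(cos²β − cos²φ) = 0.3044.
K_a = 0.8886 × (0.8886 − 0.3044)/(0.8886 + 0.3044) = 0.4351.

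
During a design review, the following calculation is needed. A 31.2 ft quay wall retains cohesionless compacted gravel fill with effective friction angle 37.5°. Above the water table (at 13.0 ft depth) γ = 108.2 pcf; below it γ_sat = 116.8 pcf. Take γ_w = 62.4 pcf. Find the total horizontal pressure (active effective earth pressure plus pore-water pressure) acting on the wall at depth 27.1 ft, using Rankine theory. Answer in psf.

K_a = (1 − sin φ)/(1 + sin φ) = 0.2432.
γ' = 116.8 − 62.4 = 54.40 pcf.
Effective vertical stress at 27.1 ft: σ'_v = 108.2×13.0 + 54.40×14.1 = 2174 psf.
σ'_h = K_a σ'_v = 0.2432 × 2174 = 528.6 psf; u = γ_w × 14.1 = 879.8 psf.
Total σ_h = 528.6 + 879.8 = 1408 psf.

1410 psf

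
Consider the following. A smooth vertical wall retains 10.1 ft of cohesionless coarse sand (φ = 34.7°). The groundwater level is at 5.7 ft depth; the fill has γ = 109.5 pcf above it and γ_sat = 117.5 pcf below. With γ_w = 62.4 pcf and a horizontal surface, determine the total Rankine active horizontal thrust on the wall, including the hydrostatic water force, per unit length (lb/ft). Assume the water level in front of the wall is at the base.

1990 lb/ft

K_a = tan²(45° − φ/2) = 0.2745.
γ' = 117.5 − 62.4 = 55.10 pcf. Depth below WT = 4.4 ft.
σ'_h at WT = K_a γ d_w = 171.3 psf; at base = 171.3 + K_a γ' × 4.4 = 237.9 psf.
P₁ (0–5.7 ft) = ½×171.3×5.7 = 488.2. P₂ (5.7–10.1 ft) = ½(171.3+237.9)×4.4 = 900.2.
P_w = ½ γ_w h₂² = 0.5×62.4×4.4² = 604.0. Total = 488.2+900.2+604.0 = 1992 lb/ft.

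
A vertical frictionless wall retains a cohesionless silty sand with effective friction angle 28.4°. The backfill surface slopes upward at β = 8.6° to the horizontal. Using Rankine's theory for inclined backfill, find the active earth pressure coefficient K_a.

K_a = cos β · (cos β − √(cos²β − cos²φ)) / (cos β + √(cos²β − cos²φ)).
cos β = 0.9888, cos φ = 0.8796, √(cos²β − cos²φ) = 0.4515.
K_a = 0.9888 × (0.9888 − 0.4515)/(0.9888 + 0.4515) = 0.3688.

0.369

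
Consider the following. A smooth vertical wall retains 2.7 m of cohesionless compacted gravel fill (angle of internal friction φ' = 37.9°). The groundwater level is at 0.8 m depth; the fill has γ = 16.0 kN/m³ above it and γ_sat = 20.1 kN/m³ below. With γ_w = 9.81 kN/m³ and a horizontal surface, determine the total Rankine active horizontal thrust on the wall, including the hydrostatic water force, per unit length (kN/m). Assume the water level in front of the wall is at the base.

29.2 kN/m

K_a = tan²(45° − φ/2) = 0.2389.
γ' = 20.1 − 9.81 = 10.29 kN/m³. Depth below WT = 1.9 m.
σ'_h at WT = K_a γ d_w = 3.058 kPa; at base = 3.058 + K_a γ' × 1.9 = 7.730 kPa.
P₁ (0–0.8 m) = ½×3.058×0.8 = 1.223. P₂ (0.8–2.7 m) = ½(3.058+7.730)×1.9 = 10.25.
P_w = ½ γ_w h₂² = 0.5×9.81×1.9² = 17.71. Total = 1.223+10.25+17.71 = 29.18 kN/m.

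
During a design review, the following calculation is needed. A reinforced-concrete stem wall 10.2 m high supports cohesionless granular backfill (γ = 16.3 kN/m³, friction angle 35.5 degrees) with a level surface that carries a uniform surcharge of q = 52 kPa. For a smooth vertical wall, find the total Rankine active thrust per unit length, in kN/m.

K_a = tan²(45° − φ/2) = 0.2653.
Soil triangle: ½ K_a γ H² = 0.5×0.2653×16.3×10.2² = 224.9 kN/m.
Surcharge rectangle: K_a q H = 0.2653×52×10.2 = 140.7 kN/m.
Total = 224.9 + 140.7 = 365.6 kN/m.

366 kN/m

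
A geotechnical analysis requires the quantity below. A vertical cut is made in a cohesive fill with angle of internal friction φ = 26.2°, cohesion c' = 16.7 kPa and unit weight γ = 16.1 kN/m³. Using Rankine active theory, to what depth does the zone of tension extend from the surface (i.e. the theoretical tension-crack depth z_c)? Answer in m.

K_a = tan²(45° − 26.2°/2) = 0.3874; √K_a = 0.6224.
The active pressure is zero where K_a γ z = 2c√K_a, so z_c = 2c/(γ√K_a) = 2×16.7/(16.1×0.6224) = 3.333 m.

3.33 m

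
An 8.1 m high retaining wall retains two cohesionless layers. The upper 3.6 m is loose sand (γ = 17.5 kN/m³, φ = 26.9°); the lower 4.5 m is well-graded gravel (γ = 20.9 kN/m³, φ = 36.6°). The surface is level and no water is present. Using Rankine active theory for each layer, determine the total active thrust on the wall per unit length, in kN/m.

168 kN/m

K_a1 = tan²(45°−26.9°/2) = 0.3770; K_a2 = tan²(45°−36.6°/2) = 0.2530.
Layer 1: σ at base = K_a1 γ₁ h₁ = 23.75 kPa; P₁ = ½×23.75×3.6 = 42.75.
Layer 2: σ_v at top = γ₁h₁ = 63.00; σ_h top = K_a2×63.00 = 15.94; σ_h base = K_a2×(63.00+20.9×4.5) = 39.73.
P₂ = ½(15.94+39.73)×4.5 = 125.2. Total P_a = 42.75+125.2 = 168.0 kN/m.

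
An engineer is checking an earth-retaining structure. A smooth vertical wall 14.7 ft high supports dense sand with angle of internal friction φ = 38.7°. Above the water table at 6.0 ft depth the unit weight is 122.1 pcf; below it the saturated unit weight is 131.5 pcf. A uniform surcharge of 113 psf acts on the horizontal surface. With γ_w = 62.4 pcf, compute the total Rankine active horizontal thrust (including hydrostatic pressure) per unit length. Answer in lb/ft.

5320 lb/ft

K_a = tan²(45° − φ/2) = 0.2306.
γ' = 131.5 − 62.4 = 69.10 pcf. h₂ = H − d_w = 8.7 ft.
σ'_h: at surface K_a·q = 26.06; at WT K_a(q+γd_w) = 195.0; at base K_a(q+γd_w+γ'h₂) = 333.6 psf.
P₁ = ½(26.06+195.0)×6.0 = 663.1; P₂ = ½(195.0+333.6)×8.7 = 2299; P_w = ½γ_w h₂² = 2362.
Total = 663.1+2299+2362 = 5324 lb/ft.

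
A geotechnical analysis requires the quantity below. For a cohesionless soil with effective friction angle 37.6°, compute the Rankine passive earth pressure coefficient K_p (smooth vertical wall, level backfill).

K_p = (1 + sin φ)/(1 − sin φ) = tan²(45° + 37.6°/2) = 4.130.

4.13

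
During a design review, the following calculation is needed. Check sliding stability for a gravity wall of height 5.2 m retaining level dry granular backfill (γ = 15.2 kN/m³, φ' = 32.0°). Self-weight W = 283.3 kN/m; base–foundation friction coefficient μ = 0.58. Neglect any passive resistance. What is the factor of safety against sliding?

2.60

K_a = tan²(45° − 32.0°/2) = 0.3073.
P_a = ½K_aγH² = 0.5×0.3073×15.2×5.2² = 63.14 kN/m, acting at H/3 = 1.733 m above the base.
FS_sliding = μW / P_a = 0.58×283.3 / 63.14 = 2.602.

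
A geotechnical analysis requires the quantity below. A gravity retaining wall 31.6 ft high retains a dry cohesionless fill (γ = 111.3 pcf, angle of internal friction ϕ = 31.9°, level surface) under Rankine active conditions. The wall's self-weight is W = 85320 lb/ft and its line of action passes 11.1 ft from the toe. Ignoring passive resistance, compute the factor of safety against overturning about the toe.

K_a = tan²(45° − 31.9°/2) = 0.3085.
P_a = ½K_aγH² = 0.5×0.3085×111.3×31.6² = 17140 lb/ft, acting at H/3 = 10.53 ft above the base.
Overturning moment M_o = P_a × H/3 = 17140 × 10.53 = 180600.
Resisting moment M_r = W × 11.1 = 85320 × 11.1 = 947100.
FS_overturning = M_r/M_o = 947100/180600 = 5.244.

5.24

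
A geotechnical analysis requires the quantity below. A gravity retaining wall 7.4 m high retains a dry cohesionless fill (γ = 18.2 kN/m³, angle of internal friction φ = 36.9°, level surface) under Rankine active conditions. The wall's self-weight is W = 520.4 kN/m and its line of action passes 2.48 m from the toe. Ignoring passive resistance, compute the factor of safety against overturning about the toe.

K_a = tan²(45° − 36.9°/2) = 0.2497.
P_a = ½K_aγH² = 0.5×0.2497×18.2×7.4² = 124.4 kN/m, acting at H/3 = 2.467 m above the base.
Overturning moment M_o = P_a × H/3 = 124.4 × 2.467 = 306.9.
Resisting moment M_r = W × 2.48 = 520.4 × 2.48 = 1291.
FS_overturning = M_r/M_o = 1291/306.9 = 4.205.

4.21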